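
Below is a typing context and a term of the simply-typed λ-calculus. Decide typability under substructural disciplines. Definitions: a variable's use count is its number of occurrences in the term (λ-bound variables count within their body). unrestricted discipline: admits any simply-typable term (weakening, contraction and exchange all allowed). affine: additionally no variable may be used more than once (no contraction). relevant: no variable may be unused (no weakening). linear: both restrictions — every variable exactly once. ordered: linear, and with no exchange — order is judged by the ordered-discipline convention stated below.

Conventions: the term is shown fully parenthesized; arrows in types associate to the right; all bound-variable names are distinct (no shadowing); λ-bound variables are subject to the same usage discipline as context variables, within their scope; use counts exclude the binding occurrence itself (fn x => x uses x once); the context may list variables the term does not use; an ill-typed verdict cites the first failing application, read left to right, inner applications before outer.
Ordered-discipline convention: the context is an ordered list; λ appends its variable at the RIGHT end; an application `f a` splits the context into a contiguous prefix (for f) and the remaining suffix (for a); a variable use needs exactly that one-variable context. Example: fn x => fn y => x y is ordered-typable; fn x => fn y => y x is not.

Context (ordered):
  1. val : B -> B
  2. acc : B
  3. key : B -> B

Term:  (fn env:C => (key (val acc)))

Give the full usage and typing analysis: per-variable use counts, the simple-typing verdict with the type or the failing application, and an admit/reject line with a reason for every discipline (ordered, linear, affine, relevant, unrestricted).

use counts: val: 1; acc: 1; key: 1; env (λ-bound): 0
order of uses: key, val, acc
typing: well-typed at C -> B
ordered: ✗ — needs weakening: env unused
linear: ✗ — needs weakening: env unused
affine: ✓ — none of val, acc, key, env used more than once
relevant: ✗ — needs weakening: env unused
unrestricted: ✓ — type-checks (C -> B) and nothing is barred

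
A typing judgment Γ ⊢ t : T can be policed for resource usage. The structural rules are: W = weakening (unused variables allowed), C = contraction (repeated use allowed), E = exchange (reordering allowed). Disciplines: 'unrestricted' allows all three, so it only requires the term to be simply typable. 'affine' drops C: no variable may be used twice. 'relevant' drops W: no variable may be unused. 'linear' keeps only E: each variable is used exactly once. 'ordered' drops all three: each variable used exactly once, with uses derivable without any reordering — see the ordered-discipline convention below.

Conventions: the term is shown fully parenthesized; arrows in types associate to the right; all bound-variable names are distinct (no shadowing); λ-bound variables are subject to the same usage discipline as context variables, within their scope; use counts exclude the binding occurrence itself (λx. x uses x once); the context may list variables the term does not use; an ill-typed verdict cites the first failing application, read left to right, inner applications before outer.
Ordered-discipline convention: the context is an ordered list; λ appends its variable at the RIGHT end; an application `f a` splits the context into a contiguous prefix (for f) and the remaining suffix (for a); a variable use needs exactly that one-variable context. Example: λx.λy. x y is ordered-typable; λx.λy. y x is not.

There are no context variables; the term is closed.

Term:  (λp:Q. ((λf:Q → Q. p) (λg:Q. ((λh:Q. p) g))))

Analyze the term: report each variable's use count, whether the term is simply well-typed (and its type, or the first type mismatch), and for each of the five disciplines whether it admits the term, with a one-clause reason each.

use counts: p [bound]=2, f [bound]=0, g [bound]=1, h [bound]=0
order of uses: p, p, g
typing: well-typed at Q → Q
ordered: ✗ — needs contraction — p ×2; f, h never used (weakening)
linear: ✗ — needs contraction — p ×2; f, h never used (weakening)
affine: ✗ — needs contraction — p ×2
relevant: ✗ — f, h never used (weakening)
unrestricted: ✓ — simply typable at Q → Q; W, C, E all held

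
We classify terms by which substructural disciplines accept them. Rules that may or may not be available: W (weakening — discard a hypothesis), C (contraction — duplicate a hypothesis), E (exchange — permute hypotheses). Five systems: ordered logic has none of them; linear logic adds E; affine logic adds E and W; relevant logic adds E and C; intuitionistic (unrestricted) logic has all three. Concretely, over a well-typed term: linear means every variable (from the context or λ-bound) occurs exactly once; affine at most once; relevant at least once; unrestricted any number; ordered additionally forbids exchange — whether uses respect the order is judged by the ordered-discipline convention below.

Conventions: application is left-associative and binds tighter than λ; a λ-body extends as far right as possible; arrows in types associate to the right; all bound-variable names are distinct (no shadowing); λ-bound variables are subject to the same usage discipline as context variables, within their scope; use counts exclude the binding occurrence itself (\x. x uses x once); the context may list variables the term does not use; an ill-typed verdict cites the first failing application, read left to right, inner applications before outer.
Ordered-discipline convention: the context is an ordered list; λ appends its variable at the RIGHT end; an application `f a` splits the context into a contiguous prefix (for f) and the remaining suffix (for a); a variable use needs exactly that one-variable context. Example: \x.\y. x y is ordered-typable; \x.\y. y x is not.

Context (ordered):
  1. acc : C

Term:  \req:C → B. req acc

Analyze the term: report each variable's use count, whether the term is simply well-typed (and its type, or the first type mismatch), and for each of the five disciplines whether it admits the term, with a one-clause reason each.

variable uses: acc ×1; req (bound) ×1
left-to-right use order: req, acc
typing: well-typed at (C → B) → B
ordered ✗ (no contiguous prefix/suffix split fits req, acc)
linear ✓ (acc, req: one use apiece)
affine ✓ (no duplicate uses among acc, req)
relevant ✓ (acc, req: all used, weakening unneeded)
unrestricted ✓ (type-checks ((C → B) → B) and nothing is barred)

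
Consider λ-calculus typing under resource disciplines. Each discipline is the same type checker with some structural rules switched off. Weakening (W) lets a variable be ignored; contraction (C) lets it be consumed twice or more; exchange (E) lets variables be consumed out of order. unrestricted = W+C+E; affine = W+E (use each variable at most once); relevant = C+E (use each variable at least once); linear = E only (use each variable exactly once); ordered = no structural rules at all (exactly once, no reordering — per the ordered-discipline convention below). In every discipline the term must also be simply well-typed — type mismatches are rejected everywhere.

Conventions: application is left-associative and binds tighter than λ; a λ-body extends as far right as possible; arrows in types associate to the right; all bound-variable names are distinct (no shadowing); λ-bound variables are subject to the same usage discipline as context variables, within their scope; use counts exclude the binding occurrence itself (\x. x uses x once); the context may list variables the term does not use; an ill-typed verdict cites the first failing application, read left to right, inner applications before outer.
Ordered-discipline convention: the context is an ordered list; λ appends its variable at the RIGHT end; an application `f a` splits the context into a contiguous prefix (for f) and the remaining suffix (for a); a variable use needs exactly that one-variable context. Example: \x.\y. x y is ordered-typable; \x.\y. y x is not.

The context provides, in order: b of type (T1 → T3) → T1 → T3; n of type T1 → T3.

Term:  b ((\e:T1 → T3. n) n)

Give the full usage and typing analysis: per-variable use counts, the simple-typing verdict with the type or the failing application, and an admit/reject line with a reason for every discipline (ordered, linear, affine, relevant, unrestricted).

usage: b ×1; n ×2; e [bound] ×0
use order (left to right): b, n, n
typing: well-typed at T1 → T3
ordered: ✗, uses contraction: n ×2; unused: e — weakening required
linear: ✗, uses contraction: n ×2; unused: e — weakening required
affine: ✗, uses contraction: n ×2
relevant: ✗, unused: e — weakening required
unrestricted: ✓, simply typable at T1 → T3; W, C, E all held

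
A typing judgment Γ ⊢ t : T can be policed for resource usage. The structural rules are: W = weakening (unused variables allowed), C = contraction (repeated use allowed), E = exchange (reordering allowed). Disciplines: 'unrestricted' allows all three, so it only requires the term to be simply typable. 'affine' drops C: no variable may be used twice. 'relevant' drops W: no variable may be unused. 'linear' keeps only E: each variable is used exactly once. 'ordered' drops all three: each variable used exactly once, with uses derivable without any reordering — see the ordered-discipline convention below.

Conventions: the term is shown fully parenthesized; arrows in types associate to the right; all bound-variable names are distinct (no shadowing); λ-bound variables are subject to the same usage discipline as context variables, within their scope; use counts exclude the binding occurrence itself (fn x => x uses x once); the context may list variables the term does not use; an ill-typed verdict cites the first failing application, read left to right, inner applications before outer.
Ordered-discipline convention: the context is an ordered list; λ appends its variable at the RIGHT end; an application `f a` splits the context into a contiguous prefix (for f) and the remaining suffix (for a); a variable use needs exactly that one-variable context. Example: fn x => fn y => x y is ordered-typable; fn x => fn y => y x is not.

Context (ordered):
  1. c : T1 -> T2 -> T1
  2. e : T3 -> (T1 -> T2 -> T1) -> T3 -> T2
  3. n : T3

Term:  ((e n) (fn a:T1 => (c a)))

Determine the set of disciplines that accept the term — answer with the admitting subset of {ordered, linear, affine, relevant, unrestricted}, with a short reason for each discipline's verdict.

admitted in: linear, affine, relevant, unrestricted
variable uses: c: 1×; e: 1×; n: 1×; a [bound]: 1×
left-to-right use order: e, n, c, a
typing: the term checks, with type T3 -> T2
ordered: ✗ — use order e, n, c, a needs exchange
linear: ✓ — each of c, e, n, a used exactly once
affine: ✓ — at most one use each (c, e, n, a)
relevant: ✓ — c, e, n, a: all used, weakening unneeded
unrestricted: ✓ — well-typed at T3 -> T2; no restrictions here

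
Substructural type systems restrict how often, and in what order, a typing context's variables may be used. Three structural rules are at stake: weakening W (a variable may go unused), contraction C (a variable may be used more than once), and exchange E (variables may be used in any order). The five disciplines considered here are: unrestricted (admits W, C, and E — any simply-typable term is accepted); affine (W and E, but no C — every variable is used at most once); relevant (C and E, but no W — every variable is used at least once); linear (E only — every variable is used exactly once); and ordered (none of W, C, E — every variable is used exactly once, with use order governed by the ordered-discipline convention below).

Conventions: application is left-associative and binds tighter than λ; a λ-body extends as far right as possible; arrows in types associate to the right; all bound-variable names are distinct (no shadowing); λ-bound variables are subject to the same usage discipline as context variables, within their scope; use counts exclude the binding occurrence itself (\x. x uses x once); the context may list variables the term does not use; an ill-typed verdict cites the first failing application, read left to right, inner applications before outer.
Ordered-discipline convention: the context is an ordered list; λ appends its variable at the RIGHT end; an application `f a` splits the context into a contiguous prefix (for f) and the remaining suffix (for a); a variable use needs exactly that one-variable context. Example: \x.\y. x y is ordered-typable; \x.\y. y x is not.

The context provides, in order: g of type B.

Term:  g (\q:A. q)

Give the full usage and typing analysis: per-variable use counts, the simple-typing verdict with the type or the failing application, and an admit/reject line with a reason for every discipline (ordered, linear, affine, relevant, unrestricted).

usage: g: 1; q (bound): 1
use order (left to right): g, q
typing: ill-typed: non-function type B applied to an argument
ordered ✗ (the type mismatch rejects it)
linear ✗ (not simply typable)
affine ✗ (fails simple typing)
relevant ✗ (a type mismatch blocks all five)
unrestricted ✗ (the type mismatch rejects it)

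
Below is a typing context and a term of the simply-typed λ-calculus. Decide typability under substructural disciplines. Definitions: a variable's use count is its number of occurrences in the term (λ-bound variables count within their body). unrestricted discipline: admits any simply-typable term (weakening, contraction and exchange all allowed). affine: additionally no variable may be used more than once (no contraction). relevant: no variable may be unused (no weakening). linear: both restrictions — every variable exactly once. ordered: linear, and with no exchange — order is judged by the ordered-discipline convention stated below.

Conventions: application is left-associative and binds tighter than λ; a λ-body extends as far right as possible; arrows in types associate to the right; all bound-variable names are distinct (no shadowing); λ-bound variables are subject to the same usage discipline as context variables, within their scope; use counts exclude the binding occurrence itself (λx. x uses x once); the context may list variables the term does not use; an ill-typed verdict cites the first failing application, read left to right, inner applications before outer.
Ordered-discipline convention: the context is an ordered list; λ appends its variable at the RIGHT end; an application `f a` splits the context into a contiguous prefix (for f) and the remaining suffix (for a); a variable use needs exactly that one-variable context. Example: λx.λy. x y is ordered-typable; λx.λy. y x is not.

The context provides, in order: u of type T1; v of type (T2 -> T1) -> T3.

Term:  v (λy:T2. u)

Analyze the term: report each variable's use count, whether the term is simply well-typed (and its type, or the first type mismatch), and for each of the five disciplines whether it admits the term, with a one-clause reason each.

use counts: u: 1; v: 1; y (λ-bound): 0
uses in reading order: v, u
typing: ✓ — T3
ordered: ✗, y never used (weakening)
linear: ✗, y never used (weakening)
affine: ✓, at most one use each (u, v, y)
relevant: ✗, y never used (weakening)
unrestricted: ✓, typability at T3 is all that's needed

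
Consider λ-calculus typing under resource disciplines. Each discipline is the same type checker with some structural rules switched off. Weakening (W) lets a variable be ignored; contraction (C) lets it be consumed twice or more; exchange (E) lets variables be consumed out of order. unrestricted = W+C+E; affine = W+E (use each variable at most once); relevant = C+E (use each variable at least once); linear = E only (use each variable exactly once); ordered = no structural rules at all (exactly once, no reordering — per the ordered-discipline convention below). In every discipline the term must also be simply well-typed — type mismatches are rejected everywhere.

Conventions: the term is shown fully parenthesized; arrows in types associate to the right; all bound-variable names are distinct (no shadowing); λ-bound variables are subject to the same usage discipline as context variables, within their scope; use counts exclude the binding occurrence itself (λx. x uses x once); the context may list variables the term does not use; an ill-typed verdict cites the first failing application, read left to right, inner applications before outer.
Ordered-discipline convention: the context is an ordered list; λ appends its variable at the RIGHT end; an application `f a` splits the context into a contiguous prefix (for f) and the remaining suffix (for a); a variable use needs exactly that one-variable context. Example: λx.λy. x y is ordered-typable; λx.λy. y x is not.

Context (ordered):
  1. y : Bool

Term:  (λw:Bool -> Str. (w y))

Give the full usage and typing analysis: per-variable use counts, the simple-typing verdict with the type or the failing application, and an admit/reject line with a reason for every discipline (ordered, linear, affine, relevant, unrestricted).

variable uses: y=1; w (bound)=1
use order (left to right): w, y
typing: well-typed at (Bool -> Str) -> Str
ordered: ✗ — use order w, y needs exchange
linear: ✓ — each of y, w used exactly once
affine: ✓ — y, w: no repeats, contraction unneeded
relevant: ✓ — every one of y, w appears
unrestricted: ✓ — simply typable at (Bool -> Str) -> Str; W, C, E all held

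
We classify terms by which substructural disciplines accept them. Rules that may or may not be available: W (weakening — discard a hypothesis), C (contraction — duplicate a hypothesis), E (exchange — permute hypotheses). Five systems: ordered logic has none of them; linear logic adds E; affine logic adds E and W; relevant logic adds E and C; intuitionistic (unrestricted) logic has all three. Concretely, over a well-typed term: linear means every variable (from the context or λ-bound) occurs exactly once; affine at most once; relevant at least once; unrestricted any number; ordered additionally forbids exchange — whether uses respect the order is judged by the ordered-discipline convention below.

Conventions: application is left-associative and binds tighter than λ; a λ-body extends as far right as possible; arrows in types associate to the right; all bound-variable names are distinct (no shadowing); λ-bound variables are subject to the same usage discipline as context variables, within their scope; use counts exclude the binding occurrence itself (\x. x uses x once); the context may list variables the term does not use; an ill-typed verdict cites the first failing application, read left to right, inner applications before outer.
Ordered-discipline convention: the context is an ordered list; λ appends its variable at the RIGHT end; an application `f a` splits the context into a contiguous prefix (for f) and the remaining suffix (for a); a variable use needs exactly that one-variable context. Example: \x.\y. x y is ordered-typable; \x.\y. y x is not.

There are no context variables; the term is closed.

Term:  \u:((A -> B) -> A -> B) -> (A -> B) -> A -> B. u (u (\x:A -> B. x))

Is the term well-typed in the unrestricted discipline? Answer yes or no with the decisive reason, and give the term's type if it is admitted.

yes — type-checks ((((A -> B) -> A -> B) -> (A -> B) -> A -> B) -> (A -> B) -> A -> B) and nothing is barred; term : (((A -> B) -> A -> B) -> (A -> B) -> A -> B) -> (A -> B) -> A -> B
usage: u [bound]: 2, x [bound]: 1
use order (left to right): u, u, x
typing: well-typed at (((A -> B) -> A -> B) -> (A -> B) -> A -> B) -> (A -> B) -> A -> B
summary: ordered ✗, linear ✗, affine ✗, relevant ✓, unrestricted ✓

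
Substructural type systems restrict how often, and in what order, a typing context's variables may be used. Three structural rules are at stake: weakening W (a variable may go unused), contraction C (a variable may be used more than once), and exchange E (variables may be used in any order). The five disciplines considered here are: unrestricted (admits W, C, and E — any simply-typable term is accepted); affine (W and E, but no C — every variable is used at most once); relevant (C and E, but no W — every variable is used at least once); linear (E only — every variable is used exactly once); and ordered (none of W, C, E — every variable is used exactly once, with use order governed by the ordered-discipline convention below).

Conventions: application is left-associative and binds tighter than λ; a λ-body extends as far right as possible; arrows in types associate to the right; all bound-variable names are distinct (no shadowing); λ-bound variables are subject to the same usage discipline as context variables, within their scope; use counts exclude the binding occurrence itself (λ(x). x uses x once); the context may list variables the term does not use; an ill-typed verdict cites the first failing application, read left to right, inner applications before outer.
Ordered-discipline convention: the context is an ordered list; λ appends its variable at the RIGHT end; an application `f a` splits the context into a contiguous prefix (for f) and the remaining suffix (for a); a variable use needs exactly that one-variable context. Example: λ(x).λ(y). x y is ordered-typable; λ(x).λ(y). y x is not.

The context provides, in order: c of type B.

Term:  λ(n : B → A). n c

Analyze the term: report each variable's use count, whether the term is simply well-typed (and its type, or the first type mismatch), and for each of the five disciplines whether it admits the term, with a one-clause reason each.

use counts: c=1, n (λ-bound)=1
uses in reading order: n, c
typing: ✓ — (B → A) → A
ordered ✗ (no ordered split (uses run n, c))
linear ✓ (single use per variable (c, n))
affine ✓ (at most one use each (c, n))
relevant ✓ (none of c, n goes unused)
unrestricted ✓ (typability at (B → A) → A is all that's needed)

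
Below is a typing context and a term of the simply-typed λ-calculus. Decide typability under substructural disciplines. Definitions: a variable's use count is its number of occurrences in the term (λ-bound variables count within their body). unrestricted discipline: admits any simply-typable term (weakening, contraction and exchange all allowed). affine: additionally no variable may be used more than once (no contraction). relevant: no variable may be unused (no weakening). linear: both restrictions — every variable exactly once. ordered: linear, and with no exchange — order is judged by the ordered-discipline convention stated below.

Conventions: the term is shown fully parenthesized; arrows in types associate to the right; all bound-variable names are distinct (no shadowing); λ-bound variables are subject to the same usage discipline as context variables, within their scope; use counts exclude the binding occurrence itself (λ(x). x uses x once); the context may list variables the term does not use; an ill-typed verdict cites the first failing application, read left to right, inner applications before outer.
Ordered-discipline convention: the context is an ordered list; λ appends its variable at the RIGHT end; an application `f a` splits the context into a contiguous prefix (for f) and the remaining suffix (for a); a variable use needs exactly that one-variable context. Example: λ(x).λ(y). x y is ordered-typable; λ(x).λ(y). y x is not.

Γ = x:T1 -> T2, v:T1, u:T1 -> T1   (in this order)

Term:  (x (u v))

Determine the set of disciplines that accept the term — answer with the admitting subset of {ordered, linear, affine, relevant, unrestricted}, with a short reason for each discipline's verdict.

admitting disciplines: linear, affine, relevant, unrestricted
variable uses: x: 1; v: 1; u: 1
left-to-right use order: x, u, v
typing: ✓ — T2
ordered ✗ (use order x, u, v needs exchange)
linear ✓ (x, v, u: one use apiece)
affine ✓ (at most one use each (x, v, u))
relevant ✓ (x, v, u: all used, weakening unneeded)
unrestricted ✓ (well-typed at T2; no restrictions here)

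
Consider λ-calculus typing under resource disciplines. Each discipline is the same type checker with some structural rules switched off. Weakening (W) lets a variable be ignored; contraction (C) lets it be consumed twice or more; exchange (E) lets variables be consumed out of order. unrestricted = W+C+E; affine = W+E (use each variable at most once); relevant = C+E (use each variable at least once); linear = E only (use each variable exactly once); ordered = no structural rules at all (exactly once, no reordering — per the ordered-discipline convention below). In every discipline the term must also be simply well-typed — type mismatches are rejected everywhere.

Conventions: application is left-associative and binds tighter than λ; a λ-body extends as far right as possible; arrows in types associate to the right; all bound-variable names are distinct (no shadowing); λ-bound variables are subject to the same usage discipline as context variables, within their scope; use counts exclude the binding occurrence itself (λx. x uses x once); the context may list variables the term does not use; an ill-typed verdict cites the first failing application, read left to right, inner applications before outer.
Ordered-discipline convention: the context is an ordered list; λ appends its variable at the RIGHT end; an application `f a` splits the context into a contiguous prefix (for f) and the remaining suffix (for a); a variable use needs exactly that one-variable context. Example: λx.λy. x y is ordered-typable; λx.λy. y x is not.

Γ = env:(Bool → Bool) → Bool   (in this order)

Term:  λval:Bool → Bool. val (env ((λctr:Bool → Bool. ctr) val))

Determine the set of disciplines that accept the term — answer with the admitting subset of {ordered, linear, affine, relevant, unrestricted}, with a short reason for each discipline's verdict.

admitted in: relevant, unrestricted
use counts: env: 1×; val [bound]: 2×; ctr [bound]: 1×
uses in reading order: val, env, ctr, val
typing: ✓ — (Bool → Bool) → Bool
ordered: ✗, needs contraction — val ×2
linear: ✗, needs contraction — val ×2
affine: ✗, needs contraction — val ×2
relevant: ✓, none of env, val, ctr goes unused
unrestricted: ✓, simply typable at (Bool → Bool) → Bool; W, C, E all held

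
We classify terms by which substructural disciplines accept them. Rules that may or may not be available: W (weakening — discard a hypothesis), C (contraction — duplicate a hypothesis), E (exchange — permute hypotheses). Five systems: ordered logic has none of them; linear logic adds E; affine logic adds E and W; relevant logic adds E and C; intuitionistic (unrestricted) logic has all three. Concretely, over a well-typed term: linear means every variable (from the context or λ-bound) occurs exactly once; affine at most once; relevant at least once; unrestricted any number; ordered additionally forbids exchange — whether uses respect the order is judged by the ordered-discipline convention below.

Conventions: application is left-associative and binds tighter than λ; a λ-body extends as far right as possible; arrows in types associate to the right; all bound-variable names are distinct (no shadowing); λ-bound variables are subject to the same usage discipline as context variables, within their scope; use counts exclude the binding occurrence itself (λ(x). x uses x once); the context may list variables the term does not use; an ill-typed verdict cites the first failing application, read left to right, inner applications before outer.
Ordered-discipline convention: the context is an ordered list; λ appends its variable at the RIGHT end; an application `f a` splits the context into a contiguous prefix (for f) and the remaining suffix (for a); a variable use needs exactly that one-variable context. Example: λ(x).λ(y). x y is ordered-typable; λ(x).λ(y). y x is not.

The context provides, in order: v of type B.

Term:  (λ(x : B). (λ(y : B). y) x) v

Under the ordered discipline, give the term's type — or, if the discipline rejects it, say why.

term : B
counts: v: 1, x (λ-bound): 1, y (λ-bound): 1
uses in reading order: y, x, v
typing: ✓ — B
across the five disciplines: ordered ✓ · linear ✓ · affine ✓ · relevant ✓ · unrestricted ✓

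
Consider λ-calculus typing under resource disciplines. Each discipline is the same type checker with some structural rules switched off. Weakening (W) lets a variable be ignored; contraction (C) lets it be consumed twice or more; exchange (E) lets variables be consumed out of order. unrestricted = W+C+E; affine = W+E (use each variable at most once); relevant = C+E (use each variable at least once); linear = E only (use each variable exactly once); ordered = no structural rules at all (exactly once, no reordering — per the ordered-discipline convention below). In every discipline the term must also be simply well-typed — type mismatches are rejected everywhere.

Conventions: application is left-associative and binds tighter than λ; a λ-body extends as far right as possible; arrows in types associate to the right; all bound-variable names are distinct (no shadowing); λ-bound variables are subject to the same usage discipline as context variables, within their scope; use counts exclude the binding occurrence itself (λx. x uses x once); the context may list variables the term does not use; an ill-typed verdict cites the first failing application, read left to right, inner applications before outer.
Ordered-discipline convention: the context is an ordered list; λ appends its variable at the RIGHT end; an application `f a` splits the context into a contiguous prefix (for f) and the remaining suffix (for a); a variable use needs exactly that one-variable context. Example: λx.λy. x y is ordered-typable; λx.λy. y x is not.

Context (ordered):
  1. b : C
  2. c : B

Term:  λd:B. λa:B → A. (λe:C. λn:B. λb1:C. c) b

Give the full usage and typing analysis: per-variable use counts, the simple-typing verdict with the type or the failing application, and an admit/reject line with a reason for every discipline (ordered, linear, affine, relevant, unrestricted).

counts: b: 1, c: 1, d (bound): 0, a (bound): 0, e (bound): 0, n (bound): 0, b1 (bound): 0
uses in reading order: c, b
typing: the term checks, with type B → (B → A) → B → C → B
ordered ✗ (needs weakening: d, a, e, n, b1 unused)
linear ✗ (needs weakening: d, a, e, n, b1 unused)
affine ✓ (no duplicate uses among b, c, d, a, e, n, b1)
relevant ✗ (needs weakening: d, a, e, n, b1 unused)
unrestricted ✓ (typability at B → (B → A) → B → C → B is all that's needed)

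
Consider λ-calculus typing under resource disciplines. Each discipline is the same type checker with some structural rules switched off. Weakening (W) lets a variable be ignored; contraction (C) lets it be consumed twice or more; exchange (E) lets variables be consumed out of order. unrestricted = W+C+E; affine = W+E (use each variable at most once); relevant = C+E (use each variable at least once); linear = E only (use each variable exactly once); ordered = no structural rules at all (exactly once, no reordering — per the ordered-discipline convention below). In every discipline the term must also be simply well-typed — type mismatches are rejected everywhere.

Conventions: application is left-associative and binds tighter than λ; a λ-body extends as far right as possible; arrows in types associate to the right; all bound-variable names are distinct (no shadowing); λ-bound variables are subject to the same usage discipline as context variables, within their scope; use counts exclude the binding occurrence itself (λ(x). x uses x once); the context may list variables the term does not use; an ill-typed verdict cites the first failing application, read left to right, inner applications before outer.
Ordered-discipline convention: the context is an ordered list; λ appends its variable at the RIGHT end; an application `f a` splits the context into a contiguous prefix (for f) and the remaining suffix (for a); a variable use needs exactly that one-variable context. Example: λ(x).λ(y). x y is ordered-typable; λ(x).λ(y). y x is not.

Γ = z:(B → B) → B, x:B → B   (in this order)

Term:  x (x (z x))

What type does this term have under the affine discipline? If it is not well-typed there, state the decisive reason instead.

not well-typed under affine — uses contraction: x ×3
usage: z=1, x=3
left-to-right use order: x, x, z, x
typing: ✓ — B
across the five disciplines: ordered ✗ | linear ✗ | affine ✗ | relevant ✓ | unrestricted ✓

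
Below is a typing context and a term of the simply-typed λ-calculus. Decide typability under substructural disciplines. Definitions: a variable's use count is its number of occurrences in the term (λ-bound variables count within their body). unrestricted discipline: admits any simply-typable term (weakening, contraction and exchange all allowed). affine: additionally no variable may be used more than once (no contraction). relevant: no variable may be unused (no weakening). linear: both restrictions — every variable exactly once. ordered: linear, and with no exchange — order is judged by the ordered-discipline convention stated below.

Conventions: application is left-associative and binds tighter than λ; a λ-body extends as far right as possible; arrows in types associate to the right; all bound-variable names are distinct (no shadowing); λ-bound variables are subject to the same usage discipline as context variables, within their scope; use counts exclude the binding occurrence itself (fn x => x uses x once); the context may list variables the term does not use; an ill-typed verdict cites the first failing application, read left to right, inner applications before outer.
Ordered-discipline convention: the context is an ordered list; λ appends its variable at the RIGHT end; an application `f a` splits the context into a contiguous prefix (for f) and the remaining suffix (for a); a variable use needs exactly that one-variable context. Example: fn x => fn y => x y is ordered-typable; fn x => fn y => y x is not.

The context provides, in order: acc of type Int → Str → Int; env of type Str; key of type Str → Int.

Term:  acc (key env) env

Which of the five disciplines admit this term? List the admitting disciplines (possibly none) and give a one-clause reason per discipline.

admitted in: relevant, unrestricted
counts: acc: 1×; env: 2×; key: 1×
order of uses: acc, key, env, env
typing: well-typed at Int
ordered: ✗ — repeated use of env ×2
linear: ✗ — repeated use of env ×2
affine: ✗ — repeated use of env ×2
relevant: ✓ — every one of acc, env, key appears
unrestricted: ✓ — typability at Int is all that's needed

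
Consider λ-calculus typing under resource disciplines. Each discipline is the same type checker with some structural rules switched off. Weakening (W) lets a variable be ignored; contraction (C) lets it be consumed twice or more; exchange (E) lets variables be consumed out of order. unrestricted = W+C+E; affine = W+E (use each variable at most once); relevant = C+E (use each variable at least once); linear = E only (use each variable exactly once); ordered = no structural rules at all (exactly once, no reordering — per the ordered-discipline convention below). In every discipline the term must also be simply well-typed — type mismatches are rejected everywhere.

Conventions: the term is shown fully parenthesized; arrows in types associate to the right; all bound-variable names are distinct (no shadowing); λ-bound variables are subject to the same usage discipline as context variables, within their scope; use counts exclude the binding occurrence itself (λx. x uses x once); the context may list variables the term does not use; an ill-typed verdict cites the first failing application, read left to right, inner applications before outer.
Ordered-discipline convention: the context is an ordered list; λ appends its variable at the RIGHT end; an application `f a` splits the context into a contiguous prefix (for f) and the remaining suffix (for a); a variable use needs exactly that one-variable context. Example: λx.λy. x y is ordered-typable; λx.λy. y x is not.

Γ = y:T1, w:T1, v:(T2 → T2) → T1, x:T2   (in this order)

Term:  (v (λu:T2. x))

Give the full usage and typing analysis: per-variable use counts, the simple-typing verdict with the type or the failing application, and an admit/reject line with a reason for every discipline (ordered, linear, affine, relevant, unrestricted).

usage: y: 0, w: 0, v: 1, x: 1, u (bound): 0
use order (left to right): v, x
typing: well-typed at T1
ordered: ✗ — needs weakening: y, w, u unused
linear: ✗ — needs weakening: y, w, u unused
affine: ✓ — no duplicate uses among y, w, v, x, u
relevant: ✗ — needs weakening: y, w, u unused
unrestricted: ✓ — simply typable at T1; W, C, E all held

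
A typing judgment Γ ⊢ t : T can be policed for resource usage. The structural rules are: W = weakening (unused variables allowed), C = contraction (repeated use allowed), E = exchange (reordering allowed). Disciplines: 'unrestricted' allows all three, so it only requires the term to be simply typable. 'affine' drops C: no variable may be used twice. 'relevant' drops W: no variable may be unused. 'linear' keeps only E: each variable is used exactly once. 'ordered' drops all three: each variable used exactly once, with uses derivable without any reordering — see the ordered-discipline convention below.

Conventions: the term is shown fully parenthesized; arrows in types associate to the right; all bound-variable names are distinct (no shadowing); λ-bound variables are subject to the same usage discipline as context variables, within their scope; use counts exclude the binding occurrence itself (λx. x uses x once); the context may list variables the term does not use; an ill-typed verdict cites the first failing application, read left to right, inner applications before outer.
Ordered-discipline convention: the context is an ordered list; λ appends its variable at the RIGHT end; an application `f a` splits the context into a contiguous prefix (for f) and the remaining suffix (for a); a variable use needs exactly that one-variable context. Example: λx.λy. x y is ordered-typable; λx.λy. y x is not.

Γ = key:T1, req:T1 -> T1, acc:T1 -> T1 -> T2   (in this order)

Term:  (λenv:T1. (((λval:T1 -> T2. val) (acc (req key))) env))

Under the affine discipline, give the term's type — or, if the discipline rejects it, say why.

term : T1 -> T2
variable uses: key ×1, req ×1, acc ×1, env (bound) ×1, val (bound) ×1
use order (left to right): val, acc, req, key, env
typing: well-typed — term : T1 -> T2
per-discipline verdicts: ordered ✗ · linear ✓ · affine ✓ · relevant ✓ · unrestricted ✓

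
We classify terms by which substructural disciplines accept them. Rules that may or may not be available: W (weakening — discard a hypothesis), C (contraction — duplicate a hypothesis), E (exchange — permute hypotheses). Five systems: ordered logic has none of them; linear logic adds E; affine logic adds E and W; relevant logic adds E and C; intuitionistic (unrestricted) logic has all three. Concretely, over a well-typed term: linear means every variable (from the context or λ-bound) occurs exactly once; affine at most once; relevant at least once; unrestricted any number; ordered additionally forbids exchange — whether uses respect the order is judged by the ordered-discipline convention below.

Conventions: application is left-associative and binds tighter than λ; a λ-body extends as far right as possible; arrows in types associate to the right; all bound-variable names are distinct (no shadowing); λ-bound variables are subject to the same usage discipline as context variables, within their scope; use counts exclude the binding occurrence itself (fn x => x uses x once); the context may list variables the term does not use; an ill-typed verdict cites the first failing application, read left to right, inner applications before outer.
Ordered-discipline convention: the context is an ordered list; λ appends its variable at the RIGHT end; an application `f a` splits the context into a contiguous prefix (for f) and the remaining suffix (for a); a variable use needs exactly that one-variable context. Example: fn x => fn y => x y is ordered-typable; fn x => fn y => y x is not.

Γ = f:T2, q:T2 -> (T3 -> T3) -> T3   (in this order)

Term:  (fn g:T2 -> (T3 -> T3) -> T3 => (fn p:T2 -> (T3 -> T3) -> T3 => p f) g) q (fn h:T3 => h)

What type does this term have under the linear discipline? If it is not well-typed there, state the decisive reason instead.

term : T3
counts: f=1, q=1, g (bound)=1, p (bound)=1, h (bound)=1
use order (left to right): p, f, g, q, h
typing: well-typed at T3
across the five disciplines: ordered ✗, linear ✓, affine ✓, relevant ✓, unrestricted ✓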